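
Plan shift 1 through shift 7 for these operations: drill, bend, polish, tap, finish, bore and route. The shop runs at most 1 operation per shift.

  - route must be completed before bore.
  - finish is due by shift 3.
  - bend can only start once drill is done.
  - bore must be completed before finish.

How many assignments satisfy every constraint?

12

Splitting on drill: it can be shift 4 (6), shift 5 (4), shift 6 (2). Listing each branch's schedules as (bend, polish, tap, finish, bore, route) by shift number:
drill=shift 4: (5,6,7,3,2,1) (5,7,6,3,2,1) (6,5,7,3,2,1) (6,7,5,3,2,1) (7,5,6,3,2,1) (7,6,5,3,2,1) — 6.
drill=shift 5: (6,4,7,3,2,1) (6,7,4,3,2,1) (7,4,6,3,2,1) (7,6,4,3,2,1) — 4.
drill=shift 6: (7,4,5,3,2,1) (7,5,4,3,2,1) — 2.
Summing: 6 + 4 + 2 = 12.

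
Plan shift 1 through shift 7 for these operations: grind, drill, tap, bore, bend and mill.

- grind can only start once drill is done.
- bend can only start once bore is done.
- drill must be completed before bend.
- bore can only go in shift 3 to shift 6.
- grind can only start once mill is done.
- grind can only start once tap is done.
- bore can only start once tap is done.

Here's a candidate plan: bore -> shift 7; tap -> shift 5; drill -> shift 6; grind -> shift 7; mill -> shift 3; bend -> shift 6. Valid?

bore can only go in shift 3 to shift 6 — violated.
bend can only start once bore is done — violated.
grind can only start once mill is done — holds.
bore can only start once tap is done — holds.
grind can only start once tap is done — holds.
drill must be completed before bend — violated.
grind can only start once drill is done — holds.

Invalid. bend can only start once bore is done.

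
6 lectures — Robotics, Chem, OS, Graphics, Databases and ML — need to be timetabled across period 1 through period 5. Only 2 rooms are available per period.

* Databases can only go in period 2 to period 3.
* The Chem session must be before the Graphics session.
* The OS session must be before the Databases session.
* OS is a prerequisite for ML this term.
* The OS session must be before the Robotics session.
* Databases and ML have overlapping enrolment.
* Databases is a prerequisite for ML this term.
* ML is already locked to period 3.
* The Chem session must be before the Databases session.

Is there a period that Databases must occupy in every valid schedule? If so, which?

period 2

Databases's window is period 2–period 3.
ML is fixed at period 3, and Databases can't share a period with ML.
So Databases must be period 2.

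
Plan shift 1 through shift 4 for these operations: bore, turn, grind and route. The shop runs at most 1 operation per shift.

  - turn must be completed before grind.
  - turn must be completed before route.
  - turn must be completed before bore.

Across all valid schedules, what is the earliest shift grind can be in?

shift 2

Precedence pushes grind to at least shift 2.
grind at shift 2 is achievable: route in shift 4, turn in shift 1, bore in shift 3, grind in shift 2.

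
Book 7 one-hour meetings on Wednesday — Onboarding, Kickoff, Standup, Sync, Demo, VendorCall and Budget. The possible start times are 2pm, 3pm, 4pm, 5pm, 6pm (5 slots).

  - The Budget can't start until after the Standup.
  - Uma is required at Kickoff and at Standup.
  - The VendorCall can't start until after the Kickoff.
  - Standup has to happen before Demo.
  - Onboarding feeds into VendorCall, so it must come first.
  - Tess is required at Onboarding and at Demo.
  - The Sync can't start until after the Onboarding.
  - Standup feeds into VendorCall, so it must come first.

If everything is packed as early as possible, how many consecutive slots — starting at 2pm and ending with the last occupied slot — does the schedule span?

3 slots

The precedence chain requires at least 2 distinct slots.
Could 2 slots be enough, i.e. nothing placed later than 3pm? No: Budget must come after Standup (at 2pm or later) → {3pm}; Standup must come before Budget (at 3pm or earlier) → {2pm}; VendorCall must come after Kickoff (at 2pm or later) → {3pm}; Kickoff must come before VendorCall (at 3pm or earlier) → {2pm}; Standup can't share with Kickoff (2pm) → nothing is left.
So 2 slots is not enough.
3 works (last occupied slot: 4pm): for example Onboarding in 2pm; Standup in 2pm; Sync in 3pm; Demo in 3pm; VendorCall in 4pm; Kickoff in 3pm; Budget in 3pm.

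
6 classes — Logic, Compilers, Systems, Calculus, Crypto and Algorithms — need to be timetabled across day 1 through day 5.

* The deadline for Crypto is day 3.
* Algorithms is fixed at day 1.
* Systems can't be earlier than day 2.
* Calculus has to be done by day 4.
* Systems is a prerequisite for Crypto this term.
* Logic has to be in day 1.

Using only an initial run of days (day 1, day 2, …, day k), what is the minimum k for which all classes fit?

3

The precedence chain requires at least 2 distinct days.
Propagating the time windows through the other constraints, Crypto can't land before day 3, so the schedule must run through at least day 3.
3 works (last occupied day: day 3): for example Calculus -> day 1, Algorithms -> day 1, Crypto -> day 3, Logic -> day 1, Systems -> day 2, Compilers -> day 1.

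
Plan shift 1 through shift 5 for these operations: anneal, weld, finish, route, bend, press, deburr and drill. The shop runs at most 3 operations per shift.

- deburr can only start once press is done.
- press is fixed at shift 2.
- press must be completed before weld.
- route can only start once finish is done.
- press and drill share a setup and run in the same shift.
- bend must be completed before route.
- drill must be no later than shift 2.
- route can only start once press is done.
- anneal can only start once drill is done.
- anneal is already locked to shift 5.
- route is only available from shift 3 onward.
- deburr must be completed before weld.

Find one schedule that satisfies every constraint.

bend in shift 1, deburr in shift 3, finish in shift 1, press in shift 2, route in shift 3, drill in shift 2, weld in shift 4, anneal in shift 5

Checking: finish(shift 1) before route(shift 3); deburr(shift 3) before weld(shift 4); press(shift 2) before route(shift 3); drill(shift 2) before anneal(shift 5); press(shift 2) before weld(shift 4); press(shift 2) before deburr(shift 3); bend(shift 1) before route(shift 3); press = drill = shift 2; press=shift 2 in [shift 2,shift 2]; anneal=shift 5 in [shift 5,shift 5]; route=shift 3 in [shift 3,shift 5]; drill=shift 2 in [shift 1,shift 2]; max 2 per shift (cap 3).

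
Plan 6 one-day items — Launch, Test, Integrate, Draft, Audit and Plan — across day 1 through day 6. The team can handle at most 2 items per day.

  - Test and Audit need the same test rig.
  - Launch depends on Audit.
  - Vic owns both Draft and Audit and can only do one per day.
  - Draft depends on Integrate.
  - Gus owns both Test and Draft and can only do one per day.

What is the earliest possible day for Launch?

Precedence pushes Launch to at least day 2.
Launch at day 2 is achievable: Integrate -> day 1; Draft -> day 2; Audit -> day 1; Launch -> day 2; Plan -> day 3; Test -> day 3.

day 2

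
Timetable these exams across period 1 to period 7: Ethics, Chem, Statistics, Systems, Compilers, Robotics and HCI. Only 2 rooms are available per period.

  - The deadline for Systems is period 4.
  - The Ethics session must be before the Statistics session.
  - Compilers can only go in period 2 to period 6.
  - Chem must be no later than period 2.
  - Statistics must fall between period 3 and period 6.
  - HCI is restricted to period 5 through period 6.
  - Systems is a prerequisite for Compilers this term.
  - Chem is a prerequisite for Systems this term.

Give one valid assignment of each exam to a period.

Ethics -> period 1, Statistics -> period 3, Compilers -> period 3, Robotics -> period 2, HCI -> period 5, Systems -> period 2, Chem -> period 1

Checking: Systems(period 2) before Compilers(period 3); Ethics(period 1) before Statistics(period 3); Chem(period 1) before Systems(period 2); Compilers=period 3 in [period 2,period 6]; Statistics=period 3 in [period 3,period 6]; HCI=period 5 in [period 5,period 6]; Systems=period 2 in [period 1,period 4]; Chem=period 1 in [period 1,period 2]; max 2 per period (cap 2).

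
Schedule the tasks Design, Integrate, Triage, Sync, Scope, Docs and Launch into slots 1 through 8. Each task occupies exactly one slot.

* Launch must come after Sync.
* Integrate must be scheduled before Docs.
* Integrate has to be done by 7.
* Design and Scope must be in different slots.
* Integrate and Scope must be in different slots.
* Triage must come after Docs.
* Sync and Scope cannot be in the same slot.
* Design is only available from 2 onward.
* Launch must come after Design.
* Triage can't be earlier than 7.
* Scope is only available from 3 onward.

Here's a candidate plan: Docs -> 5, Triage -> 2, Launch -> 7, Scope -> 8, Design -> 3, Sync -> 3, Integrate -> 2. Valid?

No. Triage can't be earlier than 7 is not satisfied.

Triage must come after Docs — violated.
Launch must come after Design — holds.
Integrate must be scheduled before Docs — holds.
Scope is only available from 3 onward — holds.
Design and Scope must be in different slots — holds.
Design is only available from 2 onward — holds.
Sync and Scope cannot be in the same slot — holds.
Triage can't be earlier than 7 — violated.
Integrate has to be done by 7 — holds.
Integrate and Scope must be in different slots — holds.
Launch must come after Sync — holds.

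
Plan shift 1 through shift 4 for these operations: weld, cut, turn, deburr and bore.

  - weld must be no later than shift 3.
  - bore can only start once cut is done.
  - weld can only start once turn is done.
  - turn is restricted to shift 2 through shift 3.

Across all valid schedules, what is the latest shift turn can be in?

shift 2

Turn is available from shift 2; turn's own window allows nothing later than shift 3; downstream work caps turn at shift 2.
turn at shift 2 is achievable: turn=shift 2; cut=shift 1; bore=shift 2; weld=shift 3; deburr=shift 1.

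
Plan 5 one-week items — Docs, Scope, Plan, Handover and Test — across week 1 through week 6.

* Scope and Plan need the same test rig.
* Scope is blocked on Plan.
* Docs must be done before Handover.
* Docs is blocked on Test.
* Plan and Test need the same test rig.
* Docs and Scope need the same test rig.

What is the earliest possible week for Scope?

week 2

Precedence pushes Scope to at least week 2.
Scope at week 2 is achievable: Test=week 2, Docs=week 3, Handover=week 4, Plan=week 1, Scope=week 2.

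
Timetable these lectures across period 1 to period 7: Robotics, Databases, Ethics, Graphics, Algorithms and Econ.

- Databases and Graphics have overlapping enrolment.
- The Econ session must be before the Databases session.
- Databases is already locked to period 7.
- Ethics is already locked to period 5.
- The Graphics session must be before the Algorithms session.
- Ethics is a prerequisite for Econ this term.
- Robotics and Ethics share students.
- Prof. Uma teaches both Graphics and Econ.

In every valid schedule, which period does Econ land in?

period 6

Ethics is fixed at period 5 and must come before Econ, so Econ is at least period 6.
Databases is fixed at period 7 and must come after Econ, so Econ is at most period 6.
So Econ must be period 6.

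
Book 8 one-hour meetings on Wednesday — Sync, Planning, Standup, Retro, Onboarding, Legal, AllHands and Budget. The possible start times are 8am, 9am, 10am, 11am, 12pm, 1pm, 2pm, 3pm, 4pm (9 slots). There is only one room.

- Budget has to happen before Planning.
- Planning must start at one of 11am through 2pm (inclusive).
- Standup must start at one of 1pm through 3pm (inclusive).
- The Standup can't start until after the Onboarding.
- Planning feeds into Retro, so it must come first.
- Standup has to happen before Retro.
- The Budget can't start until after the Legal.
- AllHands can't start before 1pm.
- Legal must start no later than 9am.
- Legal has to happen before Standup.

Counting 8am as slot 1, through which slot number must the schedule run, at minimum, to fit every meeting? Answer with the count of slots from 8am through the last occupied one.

8

The precedence chain requires at least 4 distinct slots.
With at most 1 per slot and 8 meetings, at least 8 slots are needed.
Propagating the time windows through the other constraints, Retro can't land before 2pm — that is slot 7 counting from 8am — so the schedule must run through at least 7 slots.
8 works (last occupied slot: 3pm): for example Standup=1pm, AllHands=2pm, Retro=3pm, Sync=12pm, Legal=8am, Onboarding=10am, Planning=11am, Budget=9am.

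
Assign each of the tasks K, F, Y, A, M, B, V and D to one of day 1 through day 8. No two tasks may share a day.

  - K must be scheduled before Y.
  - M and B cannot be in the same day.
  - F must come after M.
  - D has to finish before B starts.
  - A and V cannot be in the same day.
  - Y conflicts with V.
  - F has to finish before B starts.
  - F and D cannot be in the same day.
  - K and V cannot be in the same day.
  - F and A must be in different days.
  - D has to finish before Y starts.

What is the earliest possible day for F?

Precedence pushes F to at least day 2; downstream work caps F at day 7.
F at day 2 is achievable: D=day 3; M=day 1; B=day 6; A=day 7; K=day 4; F=day 2; Y=day 5; V=day 8.

day 2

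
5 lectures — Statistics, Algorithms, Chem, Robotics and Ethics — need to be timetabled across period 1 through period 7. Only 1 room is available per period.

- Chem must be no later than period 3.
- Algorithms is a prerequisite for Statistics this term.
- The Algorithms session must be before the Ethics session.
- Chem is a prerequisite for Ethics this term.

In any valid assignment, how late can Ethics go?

Precedence pushes Ethics to at least period 2.
Ethics at period 7 is achievable: Statistics=period 3; Algorithms=period 2; Chem=period 1; Ethics=period 7; Robotics=period 4.

period 7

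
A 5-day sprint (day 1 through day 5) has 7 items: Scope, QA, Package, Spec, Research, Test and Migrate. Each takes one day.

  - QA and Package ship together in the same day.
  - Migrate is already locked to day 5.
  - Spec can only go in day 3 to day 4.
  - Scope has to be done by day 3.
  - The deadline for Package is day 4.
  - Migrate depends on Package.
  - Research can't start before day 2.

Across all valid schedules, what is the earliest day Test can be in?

Test at day 1 is achievable: Test -> day 1, Spec -> day 3, QA -> day 1, Migrate -> day 5, Research -> day 2, Scope -> day 1, Package -> day 1.

day 1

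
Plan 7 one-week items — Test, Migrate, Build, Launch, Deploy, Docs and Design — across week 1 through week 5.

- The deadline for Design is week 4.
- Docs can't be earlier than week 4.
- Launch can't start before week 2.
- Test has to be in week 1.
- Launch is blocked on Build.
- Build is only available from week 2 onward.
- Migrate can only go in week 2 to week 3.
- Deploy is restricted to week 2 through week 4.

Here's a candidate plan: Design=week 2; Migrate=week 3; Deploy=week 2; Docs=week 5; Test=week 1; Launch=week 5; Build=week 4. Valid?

Launch is blocked on Build — holds.
Launch can't start before week 2 — holds.
The deadline for Design is week 4 — holds.
Migrate can only go in week 2 to week 3 — holds.
Deploy is restricted to week 2 through week 4 — holds.
Docs can't be earlier than week 4 — holds.
Build is only available from week 2 onward — holds.
Test has to be in week 1 — holds.

Valid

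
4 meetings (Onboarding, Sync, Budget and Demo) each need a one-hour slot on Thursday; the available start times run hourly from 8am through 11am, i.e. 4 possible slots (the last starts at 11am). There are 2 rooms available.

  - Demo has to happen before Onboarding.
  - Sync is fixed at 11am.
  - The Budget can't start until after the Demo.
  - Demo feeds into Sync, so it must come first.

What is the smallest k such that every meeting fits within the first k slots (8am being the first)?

The precedence chain requires at least 2 distinct slots.
With at most 2 per slot and 4 meetings, at least 2 slots are needed.
Sync can't be placed before 11am — that is slot 4 counting from 8am — so the schedule must run through at least 4 slots.
4 works (last occupied slot: 11am): for example Sync -> 11am; Budget -> 9am; Onboarding -> 9am; Demo -> 8am.

4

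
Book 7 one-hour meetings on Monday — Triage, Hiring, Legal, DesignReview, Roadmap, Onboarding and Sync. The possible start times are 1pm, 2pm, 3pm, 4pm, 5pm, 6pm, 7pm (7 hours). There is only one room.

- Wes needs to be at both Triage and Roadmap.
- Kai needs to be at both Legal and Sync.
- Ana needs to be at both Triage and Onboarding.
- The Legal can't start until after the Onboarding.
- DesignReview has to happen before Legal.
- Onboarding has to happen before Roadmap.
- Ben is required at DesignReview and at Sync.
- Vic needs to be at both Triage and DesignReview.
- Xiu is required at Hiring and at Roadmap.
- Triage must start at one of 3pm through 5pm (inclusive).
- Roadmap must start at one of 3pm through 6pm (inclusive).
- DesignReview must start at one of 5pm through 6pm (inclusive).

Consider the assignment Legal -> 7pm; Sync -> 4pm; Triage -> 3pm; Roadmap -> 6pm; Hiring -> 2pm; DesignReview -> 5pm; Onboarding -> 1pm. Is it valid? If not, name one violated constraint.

Xiu is required at Hiring and at Roadmap — holds.
Roadmap must start at one of 3pm through 6pm (inclusive) — holds.
DesignReview must start at one of 5pm through 6pm (inclusive) — holds.
There is only one room — holds.
The Legal can't start until after the Onboarding — holds.
DesignReview has to happen before Legal — holds.
Triage must start at one of 3pm through 5pm (inclusive) — holds.
Vic needs to be at both Triage and DesignReview — holds.
Ana needs to be at both Triage and Onboarding — holds.
Ben is required at DesignReview and at Sync — holds.
Onboarding has to happen before Roadmap — holds.
Wes needs to be at both Triage and Roadmap — holds.
Kai needs to be at both Legal and Sync — holds.

Yes, all constraints hold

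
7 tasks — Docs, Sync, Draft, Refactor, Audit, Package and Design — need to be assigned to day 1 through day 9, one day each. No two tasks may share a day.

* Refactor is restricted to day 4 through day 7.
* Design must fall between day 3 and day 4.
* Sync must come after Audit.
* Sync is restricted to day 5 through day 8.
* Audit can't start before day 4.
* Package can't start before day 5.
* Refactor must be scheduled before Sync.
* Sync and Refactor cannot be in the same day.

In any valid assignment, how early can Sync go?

Sync is available from day 5; Sync's own window allows nothing later than day 8.
Sync at day 6 is achievable: Audit=day 5; Docs=day 1; Refactor=day 4; Design=day 3; Package=day 7; Draft=day 2; Sync=day 6.
Nothing earlier works — the conflict and capacity constraints rule out every day before day 6.

day 6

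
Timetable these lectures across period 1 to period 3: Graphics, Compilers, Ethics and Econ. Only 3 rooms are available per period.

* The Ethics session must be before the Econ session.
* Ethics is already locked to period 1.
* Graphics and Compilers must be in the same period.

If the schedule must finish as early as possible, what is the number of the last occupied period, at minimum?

period 2

The precedence chain requires at least 2 distinct periods.
With at most 3 per period and 4 lectures, at least 2 periods are needed.
2 works (last occupied period: period 2): for example Ethics=period 1; Compilers=period 1; Graphics=period 1; Econ=period 2.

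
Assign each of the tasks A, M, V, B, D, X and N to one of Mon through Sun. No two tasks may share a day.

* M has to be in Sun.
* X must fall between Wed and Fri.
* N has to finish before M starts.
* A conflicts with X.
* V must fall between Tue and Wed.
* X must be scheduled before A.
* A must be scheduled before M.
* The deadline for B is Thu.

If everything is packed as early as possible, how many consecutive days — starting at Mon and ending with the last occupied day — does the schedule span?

7

The precedence chain requires at least 3 distinct days.
With at most 1 per day and 7 tasks, at least 7 days are needed.
M can't be placed before Sun — that is day 7 counting from Mon — so the schedule must run through at least 7 days.
7 works (last occupied day: Sun): for example V in Tue; X in Wed; N in Fri; D in Sat; M in Sun; B in Mon; A in Thu.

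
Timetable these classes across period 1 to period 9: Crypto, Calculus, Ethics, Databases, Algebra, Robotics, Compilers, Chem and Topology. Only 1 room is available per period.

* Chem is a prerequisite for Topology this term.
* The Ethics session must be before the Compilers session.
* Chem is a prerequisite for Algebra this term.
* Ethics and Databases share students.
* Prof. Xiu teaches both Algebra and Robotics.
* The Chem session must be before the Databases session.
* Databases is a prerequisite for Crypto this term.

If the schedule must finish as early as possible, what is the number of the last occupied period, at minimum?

The precedence chain requires at least 3 distinct periods.
With at most 1 per period and 9 classes, at least 9 periods are needed.
9 works (last occupied period: period 9): for example Topology in period 7; Chem in period 1; Calculus in period 8; Databases in period 2; Compilers in period 6; Robotics in period 9; Ethics in period 4; Crypto in period 3; Algebra in period 5.

period 9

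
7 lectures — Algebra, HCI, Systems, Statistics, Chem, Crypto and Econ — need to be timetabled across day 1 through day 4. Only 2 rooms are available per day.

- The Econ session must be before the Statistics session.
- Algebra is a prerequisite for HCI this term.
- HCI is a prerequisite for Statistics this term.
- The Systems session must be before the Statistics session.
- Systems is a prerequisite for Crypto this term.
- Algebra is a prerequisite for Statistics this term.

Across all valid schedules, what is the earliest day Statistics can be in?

Precedence pushes Statistics to at least day 3.
Statistics at day 3 is achievable: Algebra=day 1, Crypto=day 3, Chem=day 4, Statistics=day 3, Systems=day 1, Econ=day 2, HCI=day 2.

day 3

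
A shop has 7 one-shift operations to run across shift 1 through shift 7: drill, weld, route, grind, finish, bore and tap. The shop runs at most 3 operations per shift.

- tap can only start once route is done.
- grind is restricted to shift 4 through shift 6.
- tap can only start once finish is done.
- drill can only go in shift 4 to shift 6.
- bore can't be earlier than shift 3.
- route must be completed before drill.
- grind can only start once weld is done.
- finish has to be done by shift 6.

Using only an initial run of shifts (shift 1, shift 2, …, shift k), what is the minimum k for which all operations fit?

4 shifts

The precedence chain requires at least 2 distinct shifts.
With at most 3 per shift and 7 operations, at least 3 shifts are needed.
drill can't be placed before shift 4, so the schedule must run through at least shift 4.
4 works (last occupied shift: shift 4): for example tap=shift 2, drill=shift 4, route=shift 1, grind=shift 4, bore=shift 3, weld=shift 1, finish=shift 1.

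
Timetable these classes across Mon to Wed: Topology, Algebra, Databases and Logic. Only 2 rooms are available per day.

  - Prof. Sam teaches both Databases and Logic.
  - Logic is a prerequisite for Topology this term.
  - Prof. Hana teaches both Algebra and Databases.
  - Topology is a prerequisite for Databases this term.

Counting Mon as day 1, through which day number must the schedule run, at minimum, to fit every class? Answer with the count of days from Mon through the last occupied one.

3 days

The precedence chain requires at least 3 distinct days.
With at most 2 per day and 4 classes, at least 2 days are needed.
3 works (last occupied day: Wed): for example Algebra=Mon; Databases=Wed; Logic=Mon; Topology=Tue.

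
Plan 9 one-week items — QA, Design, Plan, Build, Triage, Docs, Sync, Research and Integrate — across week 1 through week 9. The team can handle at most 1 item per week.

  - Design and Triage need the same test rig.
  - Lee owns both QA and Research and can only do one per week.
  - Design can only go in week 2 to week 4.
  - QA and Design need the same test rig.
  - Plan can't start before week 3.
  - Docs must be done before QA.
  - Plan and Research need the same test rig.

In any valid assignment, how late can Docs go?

week 8

Downstream work caps Docs at week 8.
Docs at week 8 is achievable: Triage in week 4; Build in week 1; Research in week 6; QA in week 9; Design in week 2; Integrate in week 7; Sync in week 5; Plan in week 3; Docs in week 8.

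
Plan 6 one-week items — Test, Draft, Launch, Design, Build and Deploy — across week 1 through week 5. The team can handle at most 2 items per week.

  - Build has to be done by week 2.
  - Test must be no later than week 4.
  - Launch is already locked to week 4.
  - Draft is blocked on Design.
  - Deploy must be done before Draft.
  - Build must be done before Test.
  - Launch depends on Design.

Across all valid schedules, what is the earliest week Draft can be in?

Precedence pushes Draft to at least week 2.
Draft at week 2 is achievable: Launch in week 4, Build in week 2, Draft in week 2, Deploy in week 1, Design in week 1, Test in week 3.

week 2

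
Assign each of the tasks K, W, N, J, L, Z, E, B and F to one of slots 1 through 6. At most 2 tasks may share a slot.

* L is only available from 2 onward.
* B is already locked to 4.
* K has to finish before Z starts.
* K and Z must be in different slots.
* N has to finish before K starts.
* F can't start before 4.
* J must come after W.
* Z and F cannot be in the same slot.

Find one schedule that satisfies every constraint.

L -> 2, J -> 3, W -> 1, Z -> 3, B -> 4, K -> 2, F -> 4, E -> 5, N -> 1

Checking: N(1) before K(2); W(1) before J(3); K(2) before Z(3); K(2) != Z(3); Z(3) != F(4); L=2 in [2,6]; F=4 in [4,6]; B=4 in [4,4]; max 2 per slot (cap 2).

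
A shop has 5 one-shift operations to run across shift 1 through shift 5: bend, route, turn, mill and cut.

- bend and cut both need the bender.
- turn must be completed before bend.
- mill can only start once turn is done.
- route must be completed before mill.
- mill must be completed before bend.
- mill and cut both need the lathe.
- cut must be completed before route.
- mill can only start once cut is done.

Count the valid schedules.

13

Splitting on bend: it can be shift 4 (2), shift 5 (11). Listing each branch's schedules as (route, turn, mill, cut) by shift number:
bend=shift 4: (2,1,3,1) (2,2,3,1) — 2.
bend=shift 5: (2,1,3,1) (2,1,4,1) (2,2,3,1) (2,2,4,1) (2,3,4,1) (3,1,4,1) (3,1,4,2) (3,2,4,1) (3,2,4,2) (3,3,4,1) (3,3,4,2) — 11.
Summing: 2 + 11 = 13.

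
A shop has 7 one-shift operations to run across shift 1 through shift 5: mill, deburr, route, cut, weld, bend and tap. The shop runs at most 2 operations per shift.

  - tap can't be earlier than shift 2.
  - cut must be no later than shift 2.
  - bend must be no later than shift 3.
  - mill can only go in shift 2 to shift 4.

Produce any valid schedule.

cut in shift 1, route in shift 3, mill in shift 2, bend in shift 1, deburr in shift 3, weld in shift 4, tap in shift 2

Checking: bend=shift 1 in [shift 1,shift 3]; cut=shift 1 in [shift 1,shift 2]; mill=shift 2 in [shift 2,shift 4]; tap=shift 2 in [shift 2,shift 5]; max 2 per shift (cap 2).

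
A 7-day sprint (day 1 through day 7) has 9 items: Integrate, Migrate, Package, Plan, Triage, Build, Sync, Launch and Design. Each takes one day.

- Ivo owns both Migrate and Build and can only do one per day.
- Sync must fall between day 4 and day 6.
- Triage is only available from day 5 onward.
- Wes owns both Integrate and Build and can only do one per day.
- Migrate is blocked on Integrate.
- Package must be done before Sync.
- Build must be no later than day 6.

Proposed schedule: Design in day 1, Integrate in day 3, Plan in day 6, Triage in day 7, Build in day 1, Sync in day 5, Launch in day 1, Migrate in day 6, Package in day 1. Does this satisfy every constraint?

Valid

Sync must fall between day 4 and day 6 — holds.
Ivo owns both Migrate and Build and can only do one per day — holds.
Build must be no later than day 6 — holds.
Migrate is blocked on Integrate — holds.
Wes owns both Integrate and Build and can only do one per day — holds.
Package must be done before Sync — holds.
Triage is only available from day 5 onward — holds.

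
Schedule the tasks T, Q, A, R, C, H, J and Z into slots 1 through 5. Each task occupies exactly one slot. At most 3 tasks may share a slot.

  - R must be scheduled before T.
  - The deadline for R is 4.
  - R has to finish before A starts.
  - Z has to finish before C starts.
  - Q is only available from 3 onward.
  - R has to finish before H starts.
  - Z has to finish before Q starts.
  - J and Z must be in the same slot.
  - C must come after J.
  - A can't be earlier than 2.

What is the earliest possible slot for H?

2

Precedence pushes H to at least 2.
H at 2 is achievable: J=1, H=2, Q=3, Z=1, A=2, R=1, T=3, C=2.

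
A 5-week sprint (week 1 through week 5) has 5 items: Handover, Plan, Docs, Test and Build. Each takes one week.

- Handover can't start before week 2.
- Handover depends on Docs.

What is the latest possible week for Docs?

week 4

Downstream work caps Docs at week 4.
Docs at week 4 is achievable: Docs in week 4; Handover in week 5; Test in week 1; Plan in week 1; Build in week 1.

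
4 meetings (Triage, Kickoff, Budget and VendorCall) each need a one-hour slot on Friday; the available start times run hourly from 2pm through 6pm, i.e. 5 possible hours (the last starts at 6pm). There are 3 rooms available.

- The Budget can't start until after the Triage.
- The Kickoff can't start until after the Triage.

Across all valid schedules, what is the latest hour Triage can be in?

Downstream work caps Triage at 5pm.
Triage at 5pm is achievable: Triage -> 5pm; VendorCall -> 2pm; Budget -> 6pm; Kickoff -> 6pm.

5pm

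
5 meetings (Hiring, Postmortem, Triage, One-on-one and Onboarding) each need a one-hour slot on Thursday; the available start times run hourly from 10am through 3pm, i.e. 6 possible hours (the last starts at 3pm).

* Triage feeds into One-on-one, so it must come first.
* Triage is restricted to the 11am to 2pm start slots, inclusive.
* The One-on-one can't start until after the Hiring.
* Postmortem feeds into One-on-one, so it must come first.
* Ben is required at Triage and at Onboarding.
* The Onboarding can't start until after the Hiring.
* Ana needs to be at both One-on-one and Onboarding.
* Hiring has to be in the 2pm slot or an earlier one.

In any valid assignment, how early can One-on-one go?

12pm

Precedence pushes One-on-one to at least 12pm.
One-on-one at 12pm is achievable: Postmortem -> 10am; Onboarding -> 1pm; Triage -> 11am; Hiring -> 10am; One-on-one -> 12pm.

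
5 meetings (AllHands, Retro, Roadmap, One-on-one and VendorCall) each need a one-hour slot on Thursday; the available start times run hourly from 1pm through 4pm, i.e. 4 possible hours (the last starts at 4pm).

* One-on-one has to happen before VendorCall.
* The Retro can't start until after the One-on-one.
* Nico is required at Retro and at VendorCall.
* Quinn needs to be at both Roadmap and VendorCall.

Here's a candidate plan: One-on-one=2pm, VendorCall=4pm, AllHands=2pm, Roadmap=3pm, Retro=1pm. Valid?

Nico is required at Retro and at VendorCall — holds.
Quinn needs to be at both Roadmap and VendorCall — holds.
One-on-one has to happen before VendorCall — holds.
The Retro can't start until after the One-on-one — violated.

No. The Retro can't start until after the One-on-one is not satisfied.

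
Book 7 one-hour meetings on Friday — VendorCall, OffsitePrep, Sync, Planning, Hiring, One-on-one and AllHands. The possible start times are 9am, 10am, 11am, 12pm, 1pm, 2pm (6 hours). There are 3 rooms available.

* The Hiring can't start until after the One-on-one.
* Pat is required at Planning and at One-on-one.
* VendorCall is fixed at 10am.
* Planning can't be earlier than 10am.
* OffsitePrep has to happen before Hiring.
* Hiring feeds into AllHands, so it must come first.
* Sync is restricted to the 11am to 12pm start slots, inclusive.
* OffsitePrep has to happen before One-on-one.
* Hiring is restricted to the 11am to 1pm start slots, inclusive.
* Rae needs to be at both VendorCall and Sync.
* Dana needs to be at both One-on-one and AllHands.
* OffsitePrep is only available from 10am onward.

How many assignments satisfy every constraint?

40

Splitting on OffsitePrep: it can be 10am (32), 11am (8). Listing each branch's schedules as (VendorCall, Sync, Planning, Hiring, One-on-one, AllHands):
OffsitePrep=10am: (10am,11am,10am,12pm,11am,1pm) (10am,11am,10am,12pm,11am,2pm) (10am,11am,10am,1pm,11am,2pm) (10am,11am,10am,1pm,12pm,2pm) (10am,11am,11am,1pm,12pm,2pm) (10am,11am,12pm,12pm,11am,1pm) (10am,11am,12pm,12pm,11am,2pm) (10am,11am,12pm,1pm,11am,2pm) (10am,11am,1pm,12pm,11am,1pm) (10am,11am,1pm,12pm,11am,2pm) (10am,11am,1pm,1pm,11am,2pm) (10am,11am,1pm,1pm,12pm,2pm) (10am,11am,2pm,12pm,11am,1pm) (10am,11am,2pm,12pm,11am,2pm) (10am,11am,2pm,1pm,11am,2pm) (10am,11am,2pm,1pm,12pm,2pm) (10am,12pm,10am,12pm,11am,1pm) (10am,12pm,10am,12pm,11am,2pm) (10am,12pm,10am,1pm,11am,2pm) (10am,12pm,10am,1pm,12pm,2pm) (10am,12pm,11am,1pm,12pm,2pm) (10am,12pm,12pm,12pm,11am,1pm) (10am,12pm,12pm,12pm,11am,2pm) (10am,12pm,12pm,1pm,11am,2pm) (10am,12pm,1pm,12pm,11am,1pm) (10am,12pm,1pm,12pm,11am,2pm) (10am,12pm,1pm,1pm,11am,2pm) (10am,12pm,1pm,1pm,12pm,2pm) (10am,12pm,2pm,12pm,11am,1pm) (10am,12pm,2pm,12pm,11am,2pm) (10am,12pm,2pm,1pm,11am,2pm) (10am,12pm,2pm,1pm,12pm,2pm) — 32.
OffsitePrep=11am: (10am,11am,10am,1pm,12pm,2pm) (10am,11am,11am,1pm,12pm,2pm) (10am,11am,1pm,1pm,12pm,2pm) (10am,11am,2pm,1pm,12pm,2pm) (10am,12pm,10am,1pm,12pm,2pm) (10am,12pm,11am,1pm,12pm,2pm) (10am,12pm,1pm,1pm,12pm,2pm) (10am,12pm,2pm,1pm,12pm,2pm) — 8.
Summing: 32 + 8 = 40.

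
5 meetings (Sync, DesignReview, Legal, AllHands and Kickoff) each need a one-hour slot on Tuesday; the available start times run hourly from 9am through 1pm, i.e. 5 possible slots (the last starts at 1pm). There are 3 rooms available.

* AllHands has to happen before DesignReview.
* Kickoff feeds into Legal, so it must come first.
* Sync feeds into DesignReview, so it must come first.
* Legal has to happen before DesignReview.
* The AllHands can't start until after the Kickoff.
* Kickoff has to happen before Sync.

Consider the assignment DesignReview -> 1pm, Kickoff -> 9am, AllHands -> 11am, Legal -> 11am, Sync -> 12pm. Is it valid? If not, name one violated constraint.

Sync feeds into DesignReview, so it must come first — holds.
There are 3 rooms available — holds.
The AllHands can't start until after the Kickoff — holds.
Kickoff feeds into Legal, so it must come first — holds.
Legal has to happen before DesignReview — holds.
Kickoff has to happen before Sync — holds.
AllHands has to happen before DesignReview — holds.

Valid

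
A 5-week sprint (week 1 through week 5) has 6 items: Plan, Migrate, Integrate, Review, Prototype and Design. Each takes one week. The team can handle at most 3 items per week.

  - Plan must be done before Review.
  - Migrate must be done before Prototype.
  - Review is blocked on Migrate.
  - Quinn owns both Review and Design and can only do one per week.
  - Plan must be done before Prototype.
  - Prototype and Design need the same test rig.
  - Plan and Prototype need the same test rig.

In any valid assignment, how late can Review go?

Precedence pushes Review to at least week 2.
Review at week 5 is achievable: Migrate -> week 1, Plan -> week 1, Integrate -> week 1, Prototype -> week 2, Review -> week 5, Design -> week 3.

week 5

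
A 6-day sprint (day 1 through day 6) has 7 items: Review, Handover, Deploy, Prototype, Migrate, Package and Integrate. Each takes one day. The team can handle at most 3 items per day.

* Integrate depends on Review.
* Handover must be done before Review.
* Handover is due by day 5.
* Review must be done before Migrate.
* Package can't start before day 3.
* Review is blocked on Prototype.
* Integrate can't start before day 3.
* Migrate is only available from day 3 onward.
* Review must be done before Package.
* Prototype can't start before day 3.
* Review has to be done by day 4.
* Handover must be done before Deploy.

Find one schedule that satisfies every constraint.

Prototype in day 3, Integrate in day 5, Deploy in day 2, Package in day 5, Handover in day 1, Migrate in day 5, Review in day 4

Checking: Handover(day 1) before Review(day 4); Review(day 4) before Package(day 5); Prototype(day 3) before Review(day 4); Review(day 4) before Migrate(day 5); Review(day 4) before Integrate(day 5); Handover(day 1) before Deploy(day 2); Handover=day 1 in [day 1,day 5]; Prototype=day 3 in [day 3,day 6]; Review=day 4 in [day 1,day 4]; Migrate=day 5 in [day 3,day 6]; Integrate=day 5 in [day 3,day 6]; Package=day 5 in [day 3,day 6]; max 3 per day (cap 3).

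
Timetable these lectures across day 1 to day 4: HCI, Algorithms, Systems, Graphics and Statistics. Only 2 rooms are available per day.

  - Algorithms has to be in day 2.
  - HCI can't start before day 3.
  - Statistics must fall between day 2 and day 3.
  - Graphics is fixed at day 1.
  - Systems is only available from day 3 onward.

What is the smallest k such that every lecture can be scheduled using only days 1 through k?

With at most 2 per day and 5 lectures, at least 3 days are needed.
HCI can't be placed before day 3, so the schedule must run through at least day 3.
3 works (last occupied day: day 3): for example Graphics in day 1, Statistics in day 2, HCI in day 3, Algorithms in day 2, Systems in day 3.

3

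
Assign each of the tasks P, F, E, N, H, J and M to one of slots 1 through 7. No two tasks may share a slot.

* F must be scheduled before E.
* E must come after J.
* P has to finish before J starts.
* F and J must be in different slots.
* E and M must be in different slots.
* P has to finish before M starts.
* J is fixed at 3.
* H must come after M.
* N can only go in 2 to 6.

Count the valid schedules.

Splitting on P: it can be 1 (24), 2 (9). Listing each branch's schedules as (F, E, N, H, J, M):
P=1: (2,4,5,7,3,6) (2,4,6,7,3,5) (2,5,4,7,3,6) (2,5,6,7,3,4) (2,6,4,7,3,5) (2,6,5,7,3,4) (2,7,4,6,3,5) (2,7,5,6,3,4) (2,7,6,5,3,4) (4,5,2,7,3,6) (4,5,6,7,3,2) (4,6,2,7,3,5) (4,6,5,7,3,2) (4,7,2,6,3,5) (4,7,5,6,3,2) (4,7,6,5,3,2) (5,6,2,7,3,4) (5,6,4,7,3,2) (5,7,2,6,3,4) (5,7,4,6,3,2) (5,7,6,4,3,2) (6,7,2,5,3,4) (6,7,4,5,3,2) (6,7,5,4,3,2) — 24.
P=2: (1,4,5,7,3,6) (1,4,6,7,3,5) (1,5,4,7,3,6) (1,5,6,7,3,4) (1,6,4,7,3,5) (1,6,5,7,3,4) (1,7,4,6,3,5) (1,7,5,6,3,4) (1,7,6,5,3,4) — 9.
Summing: 24 + 9 = 33.

33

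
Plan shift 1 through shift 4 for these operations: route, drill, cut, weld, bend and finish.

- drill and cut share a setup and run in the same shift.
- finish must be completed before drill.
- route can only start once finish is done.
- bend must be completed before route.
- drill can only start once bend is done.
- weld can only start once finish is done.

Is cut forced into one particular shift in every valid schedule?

cut can be shift 2 (e.g. finish -> shift 1; bend -> shift 1; route -> shift 2; drill -> shift 2; cut -> shift 2; weld -> shift 2) or shift 3 (e.g. weld -> shift 2, drill -> shift 3, finish -> shift 1, bend -> shift 1, cut -> shift 3, route -> shift 2).

No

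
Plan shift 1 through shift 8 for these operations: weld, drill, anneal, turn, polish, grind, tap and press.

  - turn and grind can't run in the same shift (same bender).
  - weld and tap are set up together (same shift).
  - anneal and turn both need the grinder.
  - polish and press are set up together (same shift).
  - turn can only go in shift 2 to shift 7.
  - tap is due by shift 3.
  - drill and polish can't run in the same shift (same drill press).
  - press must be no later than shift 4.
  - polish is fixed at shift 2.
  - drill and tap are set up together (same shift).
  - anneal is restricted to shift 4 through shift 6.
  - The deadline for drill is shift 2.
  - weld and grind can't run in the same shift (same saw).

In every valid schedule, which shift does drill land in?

drill's window is shift 1–shift 2.
polish is fixed at shift 2, and drill can't share a shift with polish.
So drill must be shift 1.

shift 1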